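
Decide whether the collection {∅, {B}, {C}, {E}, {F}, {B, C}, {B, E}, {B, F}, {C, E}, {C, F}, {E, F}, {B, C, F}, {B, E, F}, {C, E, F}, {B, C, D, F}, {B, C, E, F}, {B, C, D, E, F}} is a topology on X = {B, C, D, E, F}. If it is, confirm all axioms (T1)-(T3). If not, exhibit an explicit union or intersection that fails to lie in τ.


τ is NOT a topology on X.

Axiom (T1): ∅ ∈ τ? Yes; X ∈ τ? Yes.
Axiom (T2/T3): check pairwise unions and intersections of members of τ.
Counterexample for (T2): {B} ∪ {C, E} = {B, C, E} ∉ τ. Therefore τ is NOT a topology.


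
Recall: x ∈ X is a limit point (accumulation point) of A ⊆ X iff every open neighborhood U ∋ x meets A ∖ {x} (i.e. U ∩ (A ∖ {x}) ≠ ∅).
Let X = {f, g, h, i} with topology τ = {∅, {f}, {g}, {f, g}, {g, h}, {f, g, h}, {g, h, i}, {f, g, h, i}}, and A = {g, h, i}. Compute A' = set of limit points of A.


A' = {h, i}

For each x ∈ X, list the open sets U ∈ τ with x ∈ U, then check whether U ∩ (A ∖ {x}) ≠ ∅ for every such U.
  x = f: open {f} ∋ x has {f} ∩ (A ∖ {f}) = ∅, so x is NOT a limit point.
  x = g: open {g} ∋ x has {g} ∩ (A ∖ {g}) = ∅, so x is NOT a limit point.
  x = h: opens ∋ x are {g, h}, {f, g, h}, {g, h, i}, {f, g, h, i}; each meets A ∖ {h}, so x IS a limit point.
  x = i: opens ∋ x are {g, h, i}, {f, g, h, i}; each meets A ∖ {i}, so x IS a limit point.
Collecting: A' = {h, i}.


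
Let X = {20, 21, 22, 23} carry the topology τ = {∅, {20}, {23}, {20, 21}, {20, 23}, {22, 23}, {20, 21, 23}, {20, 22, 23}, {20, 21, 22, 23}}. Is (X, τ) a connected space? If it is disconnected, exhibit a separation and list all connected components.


(X, τ) is disconnected; components = [{20, 21}, {22, 23}].

Find clopen sets (U ∈ τ with X ∖ U ∈ τ):
  U = ∅, X ∖ U = {20, 21, 22, 23} — both open, so U is clopen.
  U = {20, 21}, X ∖ U = {22, 23} — both open, so U is clopen.
  U = {22, 23}, X ∖ U = {20, 21} — both open, so U is clopen.
  U = {20, 21, 22, 23}, X ∖ U = ∅ — both open, so U is clopen.
Nontrivial clopen(s) exist: e.g. {22, 23}. So (X, τ) is disconnected.
Compute connected components by grouping points that agree on all clopens:
  component: {20, 21}
  component: {22, 23}


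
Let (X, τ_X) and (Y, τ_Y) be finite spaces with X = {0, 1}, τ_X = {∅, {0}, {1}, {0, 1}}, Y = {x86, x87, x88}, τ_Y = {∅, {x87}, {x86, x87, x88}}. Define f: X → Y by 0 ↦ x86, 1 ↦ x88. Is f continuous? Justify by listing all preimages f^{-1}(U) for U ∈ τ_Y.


f IS continuous.

Compute f^{-1}(U) for each U ∈ τ_Y:
  U = ∅: f^{-1}(U) = ∅ ∈ τ_X ✓.
  U = {x87}: f^{-1}(U) = ∅ ∈ τ_X ✓.
  U = {x86, x87, x88}: f^{-1}(U) = {0, 1} ∈ τ_X ✓.
Every preimage lies in τ_X, so f IS continuous.


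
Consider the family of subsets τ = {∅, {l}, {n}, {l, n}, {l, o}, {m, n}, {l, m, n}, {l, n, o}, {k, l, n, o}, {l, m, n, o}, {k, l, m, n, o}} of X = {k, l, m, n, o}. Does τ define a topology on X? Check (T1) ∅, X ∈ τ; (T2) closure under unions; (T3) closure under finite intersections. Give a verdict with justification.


τ IS a topology on X.

Axiom (T1): ∅ ∈ τ? Yes; X ∈ τ? Yes.
Axiom (T2/T3): check pairwise unions and intersections of members of τ.
All pairwise intersections and unions checked — each lies in τ. Therefore τ satisfies (T1), (T2), (T3): it IS a topology on X.


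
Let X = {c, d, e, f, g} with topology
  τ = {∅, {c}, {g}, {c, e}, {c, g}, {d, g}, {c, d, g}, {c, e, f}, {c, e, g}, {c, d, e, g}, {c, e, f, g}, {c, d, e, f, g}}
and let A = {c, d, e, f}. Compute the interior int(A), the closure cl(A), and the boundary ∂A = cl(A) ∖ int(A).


int(A) = {c, e, f}, cl(A) = {c, d, e, f}, ∂A = {d}.

Closed sets in (X, τ) are complements of opens:
  closed(X, τ) = {∅, {d}, {f}, {d, f}, {d, g}, {e, f}, {c, e, f}, {d, e, f}, {d, f, g}, {c, d, e, f}, {d, e, f, g}, {c, d, e, f, g}}.
int(A) = ⋃ {U ∈ τ : U ⊆ A}. Opens contained in A: ∅, {c}, {c, e}, {c, e, f}.
Taking the union of these: int(A) = {c, e, f}.
cl(A) = ⋂ {C closed : A ⊆ C}. Closed sets containing A: {c, d, e, f}, {c, d, e, f, g}.
Intersecting these: cl(A) = {c, d, e, f}.
∂A = cl(A) ∖ int(A) = {c, d, e, f} ∖ {c, e, f} = {d}.


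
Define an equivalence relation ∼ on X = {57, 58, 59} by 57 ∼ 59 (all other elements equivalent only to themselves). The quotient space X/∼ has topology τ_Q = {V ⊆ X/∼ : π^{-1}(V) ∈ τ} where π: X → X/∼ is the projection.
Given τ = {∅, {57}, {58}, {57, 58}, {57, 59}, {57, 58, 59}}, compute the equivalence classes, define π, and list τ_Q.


X/∼ = {[57=59], [58]}; |τ_Q| = 4.

Equivalence classes: [57=59], [58].
Quotient map π: X → X/∼ sends 57 ↦ [57=59], 58 ↦ [58], 59 ↦ [57=59].
For each subset V ⊆ X/∼, compute π^{-1}(V) ⊆ X and check whether π^{-1}(V) ∈ τ. V is open in τ_Q iff π^{-1}(V) ∈ τ.
  V = {}: π^{-1}(V) = ∅ ∈ τ ✓.
  V = {[57=59]}: π^{-1}(V) = {57, 59} ∈ τ ✓.
  V = {[58]}: π^{-1}(V) = {58} ∈ τ ✓.
  V = {[57=59], [58]}: π^{-1}(V) = {57, 58, 59} ∈ τ ✓.
Open sets in the quotient: τ_Q = {{}, {[57=59]}, {[58]}, {[57=59], [58]}} (4 elements).


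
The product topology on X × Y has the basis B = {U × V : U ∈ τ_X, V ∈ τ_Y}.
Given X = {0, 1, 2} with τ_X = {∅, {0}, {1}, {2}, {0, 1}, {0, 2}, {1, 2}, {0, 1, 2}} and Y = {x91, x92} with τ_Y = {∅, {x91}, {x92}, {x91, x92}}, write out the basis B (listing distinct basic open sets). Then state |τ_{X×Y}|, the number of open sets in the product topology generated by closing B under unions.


Basis B = {∅ × ∅, {0} × {x91}, {0} × {x92}, {1} × {x91}, {1} × {x92}, {2} × {x91}, {2} × {x92}, {0} × {x91, x92}, {0, 1} × {x91}, {0, 2} × {x91}, {0, 1} × {x92}, {0, 2} × {x92}, {1} × {x91, x92}, {1, 2} × {x91}, {1, 2} × {x92}, {2} × {x91, x92}, {0, 1, 2} × {x91}, {0, 1, 2} × {x92}, {0, 1} × {x91, x92}, {0, 2} × {x91, x92}, {1, 2} × {x91, x92}, {0, 1, 2} × {x91, x92}}; |τ_{X×Y}| = 64.

Enumerate products U × V with U ∈ τ_X, V ∈ τ_Y (deduplicated):
  ∅ × ∅ = {} (∅)
  {0} × {x91} = {(0,x91)}
  {0} × {x92} = {(0,x92)}
  {1} × {x91} = {(1,x91)}
  {1} × {x92} = {(1,x92)}
  {2} × {x91} = {(2,x91)}
  {2} × {x92} = {(2,x92)}
  {0} × {x91, x92} = {(0,x91), (0,x92)}
  {0, 1} × {x91} = {(0,x91), (1,x91)}
  {0, 2} × {x91} = {(0,x91), (2,x91)}
  {0, 1} × {x92} = {(0,x92), (1,x92)}
  {0, 2} × {x92} = {(0,x92), (2,x92)}
  {1} × {x91, x92} = {(1,x91), (1,x92)}
  {1, 2} × {x91} = {(1,x91), (2,x91)}
  {1, 2} × {x92} = {(1,x92), (2,x92)}
  {2} × {x91, x92} = {(2,x91), (2,x92)}
  {0, 1, 2} × {x91} = {(0,x91), (1,x91), (2,x91)}
  {0, 1, 2} × {x92} = {(0,x92), (1,x92), (2,x92)}
  {0, 1} × {x91, x92} = {(0,x91), (0,x92), (1,x91), (1,x92)}
  {0, 2} × {x91, x92} = {(0,x91), (0,x92), (2,x91), (2,x92)}
  {1, 2} × {x91, x92} = {(1,x91), (1,x92), (2,x91), (2,x92)}
  {0, 1, 2} × {x91, x92} = {(0,x91), (0,x92), (1,x91), (1,x92), (2,x91), (2,x92)}
These 22 distinct sets form the basis B.
Close under arbitrary unions to get τ_{X×Y}; counting gives |τ_{X×Y}| = 64.


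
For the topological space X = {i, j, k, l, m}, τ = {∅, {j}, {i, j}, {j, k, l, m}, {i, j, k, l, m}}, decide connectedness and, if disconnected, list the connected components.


(X, τ) is connected.

Find clopen sets (U ∈ τ with X ∖ U ∈ τ):
  U = ∅, X ∖ U = {i, j, k, l, m} — both open, so U is clopen.
  U = {i, j, k, l, m}, X ∖ U = ∅ — both open, so U is clopen.
Only trivial clopens (∅ and X) exist, so (X, τ) is connected.
Compute connected components by grouping points that agree on all clopens:
  component: {i, j, k, l, m}


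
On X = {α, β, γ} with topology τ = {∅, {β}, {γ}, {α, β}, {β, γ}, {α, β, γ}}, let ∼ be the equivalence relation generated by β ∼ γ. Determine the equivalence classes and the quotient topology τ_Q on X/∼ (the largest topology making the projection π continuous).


X/∼ = {[α], [β=γ]}; |τ_Q| = 3.

Equivalence classes: [α], [β=γ].
Quotient map π: X → X/∼ sends α ↦ [α], β ↦ [β=γ], γ ↦ [β=γ].
For each subset V ⊆ X/∼, compute π^{-1}(V) ⊆ X and check whether π^{-1}(V) ∈ τ. V is open in τ_Q iff π^{-1}(V) ∈ τ.
  V = {}: π^{-1}(V) = ∅ ∈ τ ✓.
  V = {[α]}: π^{-1}(V) = {α} ∉ τ ✗.
  V = {[β=γ]}: π^{-1}(V) = {β, γ} ∈ τ ✓.
  V = {[α], [β=γ]}: π^{-1}(V) = {α, β, γ} ∈ τ ✓.
Open sets in the quotient: τ_Q = {{}, {[β=γ]}, {[α], [β=γ]}} (3 elements).


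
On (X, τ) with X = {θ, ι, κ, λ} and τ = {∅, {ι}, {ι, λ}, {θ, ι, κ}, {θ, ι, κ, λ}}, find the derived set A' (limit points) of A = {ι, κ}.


A' = {θ, κ, λ}

For each x ∈ X, list the open sets U ∈ τ with x ∈ U, then check whether U ∩ (A ∖ {x}) ≠ ∅ for every such U.
  x = θ: opens ∋ x are {θ, ι, κ}, {θ, ι, κ, λ}; each meets A ∖ {θ}, so x IS a limit point.
  x = ι: open {ι} ∋ x has {ι} ∩ (A ∖ {ι}) = ∅, so x is NOT a limit point.
  x = κ: opens ∋ x are {θ, ι, κ}, {θ, ι, κ, λ}; each meets A ∖ {κ}, so x IS a limit point.
  x = λ: opens ∋ x are {ι, λ}, {θ, ι, κ, λ}; each meets A ∖ {λ}, so x IS a limit point.
Collecting: A' = {θ, κ, λ}.


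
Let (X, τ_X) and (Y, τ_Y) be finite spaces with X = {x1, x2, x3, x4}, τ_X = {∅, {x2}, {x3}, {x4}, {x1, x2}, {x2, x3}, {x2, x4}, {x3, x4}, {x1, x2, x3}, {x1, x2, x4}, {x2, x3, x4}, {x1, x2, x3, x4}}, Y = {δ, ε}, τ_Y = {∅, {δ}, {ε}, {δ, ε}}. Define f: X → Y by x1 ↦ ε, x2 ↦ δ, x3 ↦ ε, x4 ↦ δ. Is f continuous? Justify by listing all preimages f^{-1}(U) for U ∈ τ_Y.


f is NOT continuous.

Compute f^{-1}(U) for each U ∈ τ_Y:
  U = ∅: f^{-1}(U) = ∅ ∈ τ_X ✓.
  U = {δ}: f^{-1}(U) = {x2, x4} ∈ τ_X ✓.
  U = {ε}: f^{-1}(U) = {x1, x3} ∉ τ_X ✗.
  U = {δ, ε}: f^{-1}(U) = {x1, x2, x3, x4} ∈ τ_X ✓.
Found U = {ε} with f^{-1}(U) = {x1, x3} not in τ_X. Therefore f is NOT continuous.


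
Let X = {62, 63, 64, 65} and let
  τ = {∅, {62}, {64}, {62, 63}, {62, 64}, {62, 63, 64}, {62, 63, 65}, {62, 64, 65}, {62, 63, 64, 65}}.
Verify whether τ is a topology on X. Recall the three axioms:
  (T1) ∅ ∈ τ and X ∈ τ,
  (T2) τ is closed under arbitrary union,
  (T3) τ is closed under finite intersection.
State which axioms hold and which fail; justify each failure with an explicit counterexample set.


τ is NOT a topology on X.

Axiom (T1): ∅ ∈ τ? Yes; X ∈ τ? Yes.
Axiom (T2/T3): check pairwise unions and intersections of members of τ.
Counterexample for (T3): {62, 63, 65} ∩ {62, 64, 65} = {62, 65} ∉ τ. Therefore τ is NOT a topology.


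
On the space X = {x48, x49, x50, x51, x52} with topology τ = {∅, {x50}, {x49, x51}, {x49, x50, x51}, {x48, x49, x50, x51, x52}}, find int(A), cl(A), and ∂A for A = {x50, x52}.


int(A) = {x50}, cl(A) = {x48, x50, x52}, ∂A = {x48, x52}.

Closed sets in (X, τ) are complements of opens:
  closed(X, τ) = {∅, {x48, x52}, {x48, x50, x52}, {x48, x49, x51, x52}, {x48, x49, x50, x51, x52}}.
int(A) = ⋃ {U ∈ τ : U ⊆ A}. Opens contained in A: ∅, {x50}.
Taking the union of these: int(A) = {x50}.
cl(A) = ⋂ {C closed : A ⊆ C}. Closed sets containing A: {x48, x50, x52}, {x48, x49, x50, x51, x52}.
Intersecting these: cl(A) = {x48, x50, x52}.
∂A = cl(A) ∖ int(A) = {x48, x50, x52} ∖ {x50} = {x48, x52}.


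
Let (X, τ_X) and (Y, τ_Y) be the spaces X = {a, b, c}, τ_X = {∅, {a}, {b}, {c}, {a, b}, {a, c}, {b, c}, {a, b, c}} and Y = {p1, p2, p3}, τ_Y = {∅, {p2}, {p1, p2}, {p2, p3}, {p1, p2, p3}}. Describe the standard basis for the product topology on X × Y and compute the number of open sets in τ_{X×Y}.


Basis B = {∅ × ∅, {a} × {p2}, {b} × {p2}, {c} × {p2}, {a} × {p1, p2}, {a} × {p2, p3}, {a, b} × {p2}, {a, c} × {p2}, {b} × {p1, p2}, {b} × {p2, p3}, {b, c} × {p2}, {c} × {p1, p2}, {c} × {p2, p3}, {a} × {p1, p2, p3}, {a, b, c} × {p2}, {b} × {p1, p2, p3}, {c} × {p1, p2, p3}, {a, b} × {p1, p2}, {a, c} × {p1, p2}, {a, b} × {p2, p3}, {a, c} × {p2, p3}, {b, c} × {p1, p2}, {b, c} × {p2, p3}, {a, b} × {p1, p2, p3}, {a, c} × {p1, p2, p3}, {a, b, c} × {p1, p2}, {a, b, c} × {p2, p3}, {b, c} × {p1, p2, p3}, {a, b, c} × {p1, p2, p3}}; |τ_{X×Y}| = 125.

Enumerate products U × V with U ∈ τ_X, V ∈ τ_Y (deduplicated):
  ∅ × ∅ = {} (∅)
  {a} × {p2} = {(a,p2)}
  {b} × {p2} = {(b,p2)}
  {c} × {p2} = {(c,p2)}
  {a} × {p1, p2} = {(a,p1), (a,p2)}
  {a} × {p2, p3} = {(a,p2), (a,p3)}
  {a, b} × {p2} = {(a,p2), (b,p2)}
  {a, c} × {p2} = {(a,p2), (c,p2)}
  {b} × {p1, p2} = {(b,p1), (b,p2)}
  {b} × {p2, p3} = {(b,p2), (b,p3)}
  {b, c} × {p2} = {(b,p2), (c,p2)}
  {c} × {p1, p2} = {(c,p1), (c,p2)}
  {c} × {p2, p3} = {(c,p2), (c,p3)}
  {a} × {p1, p2, p3} = {(a,p1), (a,p2), (a,p3)}
  {a, b, c} × {p2} = {(a,p2), (b,p2), (c,p2)}
  {b} × {p1, p2, p3} = {(b,p1), (b,p2), (b,p3)}
  {c} × {p1, p2, p3} = {(c,p1), (c,p2), (c,p3)}
  {a, b} × {p1, p2} = {(a,p1), (a,p2), (b,p1), (b,p2)}
  {a, c} × {p1, p2} = {(a,p1), (a,p2), (c,p1), (c,p2)}
  {a, b} × {p2, p3} = {(a,p2), (a,p3), (b,p2), (b,p3)}
  {a, c} × {p2, p3} = {(a,p2), (a,p3), (c,p2), (c,p3)}
  {b, c} × {p1, p2} = {(b,p1), (b,p2), (c,p1), (c,p2)}
  {b, c} × {p2, p3} = {(b,p2), (b,p3), (c,p2), (c,p3)}
  {a, b} × {p1, p2, p3} = {(a,p1), (a,p2), (a,p3), (b,p1), (b,p2), (b,p3)}
  {a, c} × {p1, p2, p3} = {(a,p1), (a,p2), (a,p3), (c,p1), (c,p2), (c,p3)}
  {a, b, c} × {p1, p2} = {(a,p1), (a,p2), (b,p1), (b,p2), (c,p1), (c,p2)}
  {a, b, c} × {p2, p3} = {(a,p2), (a,p3), (b,p2), (b,p3), (c,p2), (c,p3)}
  {b, c} × {p1, p2, p3} = {(b,p1), (b,p2), (b,p3), (c,p1), (c,p2), (c,p3)}
  {a, b, c} × {p1, p2, p3} = {(a,p1), (a,p2), (a,p3), (b,p1), (b,p2), (b,p3), (c,p1), (c,p2), (c,p3)}
These 29 distinct sets form the basis B.
Close under arbitrary unions to get τ_{X×Y}; counting gives |τ_{X×Y}| = 125.


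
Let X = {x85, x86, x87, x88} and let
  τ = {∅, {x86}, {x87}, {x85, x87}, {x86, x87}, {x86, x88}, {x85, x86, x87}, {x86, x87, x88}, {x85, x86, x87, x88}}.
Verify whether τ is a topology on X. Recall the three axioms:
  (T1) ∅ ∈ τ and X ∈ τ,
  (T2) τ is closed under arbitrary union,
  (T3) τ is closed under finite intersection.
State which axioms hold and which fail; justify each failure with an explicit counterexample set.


τ IS a topology on X.

Axiom (T1): ∅ ∈ τ? Yes; X ∈ τ? Yes.
Axiom (T2/T3): check pairwise unions and intersections of members of τ.
All pairwise intersections and unions checked — each lies in τ. Therefore τ satisfies (T1), (T2), (T3): it IS a topology on X.


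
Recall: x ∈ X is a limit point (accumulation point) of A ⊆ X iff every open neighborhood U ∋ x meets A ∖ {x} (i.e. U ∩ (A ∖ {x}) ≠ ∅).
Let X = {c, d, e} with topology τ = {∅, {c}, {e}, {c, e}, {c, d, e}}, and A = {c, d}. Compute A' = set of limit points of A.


A' = {d}

For each x ∈ X, list the open sets U ∈ τ with x ∈ U, then check whether U ∩ (A ∖ {x}) ≠ ∅ for every such U.
  x = c: open {c} ∋ x has {c} ∩ (A ∖ {c}) = ∅, so x is NOT a limit point.
  x = d: opens ∋ x are {c, d, e}; each meets A ∖ {d}, so x IS a limit point.
  x = e: open {e} ∋ x has {e} ∩ (A ∖ {e}) = ∅, so x is NOT a limit point.
Collecting: A' = {d}.


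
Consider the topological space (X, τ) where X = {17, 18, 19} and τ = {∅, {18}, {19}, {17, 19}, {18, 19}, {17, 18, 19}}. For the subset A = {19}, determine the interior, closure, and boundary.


int(A) = {19}, cl(A) = {17, 19}, ∂A = {17}.

Closed sets in (X, τ) are complements of opens:
  closed(X, τ) = {∅, {17}, {18}, {17, 18}, {17, 19}, {17, 18, 19}}.
int(A) = ⋃ {U ∈ τ : U ⊆ A}. Opens contained in A: ∅, {19}.
Taking the union of these: int(A) = {19}.
cl(A) = ⋂ {C closed : A ⊆ C}. Closed sets containing A: {17, 19}, {17, 18, 19}.
Intersecting these: cl(A) = {17, 19}.
∂A = cl(A) ∖ int(A) = {17, 19} ∖ {19} = {17}.


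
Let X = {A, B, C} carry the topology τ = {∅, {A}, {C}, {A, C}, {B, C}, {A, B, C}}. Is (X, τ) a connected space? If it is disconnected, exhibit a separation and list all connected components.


(X, τ) is disconnected; components = [{A}, {B, C}].

Find clopen sets (U ∈ τ with X ∖ U ∈ τ):
  U = ∅, X ∖ U = {A, B, C} — both open, so U is clopen.
  U = {A}, X ∖ U = {B, C} — both open, so U is clopen.
  U = {B, C}, X ∖ U = {A} — both open, so U is clopen.
  U = {A, B, C}, X ∖ U = ∅ — both open, so U is clopen.
Nontrivial clopen(s) exist: e.g. {A}. So (X, τ) is disconnected.
Compute connected components by grouping points that agree on all clopens:
  component: {A}
  component: {B, C}


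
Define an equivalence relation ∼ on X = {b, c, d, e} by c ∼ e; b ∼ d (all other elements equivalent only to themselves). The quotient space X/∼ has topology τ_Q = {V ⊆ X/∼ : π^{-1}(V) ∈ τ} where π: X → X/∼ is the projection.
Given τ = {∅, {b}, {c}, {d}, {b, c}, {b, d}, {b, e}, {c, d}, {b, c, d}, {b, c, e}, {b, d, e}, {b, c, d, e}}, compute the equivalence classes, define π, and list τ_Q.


X/∼ = {[b=d], [c=e]}; |τ_Q| = 3.

Equivalence classes: [b=d], [c=e].
Quotient map π: X → X/∼ sends b ↦ [b=d], c ↦ [c=e], d ↦ [b=d], e ↦ [c=e].
For each subset V ⊆ X/∼, compute π^{-1}(V) ⊆ X and check whether π^{-1}(V) ∈ τ. V is open in τ_Q iff π^{-1}(V) ∈ τ.
  V = {}: π^{-1}(V) = ∅ ∈ τ ✓.
  V = {[b=d]}: π^{-1}(V) = {b, d} ∈ τ ✓.
  V = {[c=e]}: π^{-1}(V) = {c, e} ∉ τ ✗.
  V = {[b=d], [c=e]}: π^{-1}(V) = {b, c, d, e} ∈ τ ✓.
Open sets in the quotient: τ_Q = {{}, {[b=d]}, {[b=d], [c=e]}} (3 elements).


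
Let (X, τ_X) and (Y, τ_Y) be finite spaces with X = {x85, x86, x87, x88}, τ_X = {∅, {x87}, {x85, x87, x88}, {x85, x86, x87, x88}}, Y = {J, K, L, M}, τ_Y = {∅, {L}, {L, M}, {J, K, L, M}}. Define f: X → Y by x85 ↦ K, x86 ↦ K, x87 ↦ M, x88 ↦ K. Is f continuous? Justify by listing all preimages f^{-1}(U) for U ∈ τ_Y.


f IS continuous.

Compute f^{-1}(U) for each U ∈ τ_Y:
  U = ∅: f^{-1}(U) = ∅ ∈ τ_X ✓.
  U = {L}: f^{-1}(U) = ∅ ∈ τ_X ✓.
  U = {L, M}: f^{-1}(U) = {x87} ∈ τ_X ✓.
  U = {J, K, L, M}: f^{-1}(U) = {x85, x86, x87, x88} ∈ τ_X ✓.
Every preimage lies in τ_X, so f IS continuous.


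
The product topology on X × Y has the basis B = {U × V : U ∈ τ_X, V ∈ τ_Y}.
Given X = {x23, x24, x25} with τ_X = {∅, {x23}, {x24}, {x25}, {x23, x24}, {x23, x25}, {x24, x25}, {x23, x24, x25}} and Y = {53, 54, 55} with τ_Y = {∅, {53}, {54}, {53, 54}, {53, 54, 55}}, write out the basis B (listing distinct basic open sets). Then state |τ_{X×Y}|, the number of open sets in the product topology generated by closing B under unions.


Basis B = {∅ × ∅, {x23} × {53}, {x23} × {54}, {x24} × {53}, {x24} × {54}, {x25} × {53}, {x25} × {54}, {x23} × {53, 54}, {x23, x24} × {53}, {x23, x25} × {53}, {x23, x24} × {54}, {x23, x25} × {54}, {x24} × {53, 54}, {x24, x25} × {53}, {x24, x25} × {54}, {x25} × {53, 54}, {x23} × {53, 54, 55}, {x23, x24, x25} × {53}, {x23, x24, x25} × {54}, {x24} × {53, 54, 55}, {x25} × {53, 54, 55}, {x23, x24} × {53, 54}, {x23, x25} × {53, 54}, {x24, x25} × {53, 54}, {x23, x24} × {53, 54, 55}, {x23, x25} × {53, 54, 55}, {x23, x24, x25} × {53, 54}, {x24, x25} × {53, 54, 55}, {x23, x24, x25} × {53, 54, 55}}; |τ_{X×Y}| = 125.

Enumerate products U × V with U ∈ τ_X, V ∈ τ_Y (deduplicated):
  ∅ × ∅ = {} (∅)
  {x23} × {53} = {(x23,53)}
  {x23} × {54} = {(x23,54)}
  {x24} × {53} = {(x24,53)}
  {x24} × {54} = {(x24,54)}
  {x25} × {53} = {(x25,53)}
  {x25} × {54} = {(x25,54)}
  {x23} × {53, 54} = {(x23,53), (x23,54)}
  {x23, x24} × {53} = {(x23,53), (x24,53)}
  {x23, x25} × {53} = {(x23,53), (x25,53)}
  {x23, x24} × {54} = {(x23,54), (x24,54)}
  {x23, x25} × {54} = {(x23,54), (x25,54)}
  {x24} × {53, 54} = {(x24,53), (x24,54)}
  {x24, x25} × {53} = {(x24,53), (x25,53)}
  {x24, x25} × {54} = {(x24,54), (x25,54)}
  {x25} × {53, 54} = {(x25,53), (x25,54)}
  {x23} × {53, 54, 55} = {(x23,53), (x23,54), (x23,55)}
  {x23, x24, x25} × {53} = {(x23,53), (x24,53), (x25,53)}
  {x23, x24, x25} × {54} = {(x23,54), (x24,54), (x25,54)}
  {x24} × {53, 54, 55} = {(x24,53), (x24,54), (x24,55)}
  {x25} × {53, 54, 55} = {(x25,53), (x25,54), (x25,55)}
  {x23, x24} × {53, 54} = {(x23,53), (x23,54), (x24,53), (x24,54)}
  {x23, x25} × {53, 54} = {(x23,53), (x23,54), (x25,53), (x25,54)}
  {x24, x25} × {53, 54} = {(x24,53), (x24,54), (x25,53), (x25,54)}
  {x23, x24} × {53, 54, 55} = {(x23,53), (x23,54), (x23,55), (x24,53), (x24,54), (x24,55)}
  {x23, x25} × {53, 54, 55} = {(x23,53), (x23,54), (x23,55), (x25,53), (x25,54), (x25,55)}
  {x23, x24, x25} × {53, 54} = {(x23,53), (x23,54), (x24,53), (x24,54), (x25,53), (x25,54)}
  {x24, x25} × {53, 54, 55} = {(x24,53), (x24,54), (x24,55), (x25,53), (x25,54), (x25,55)}
  {x23, x24, x25} × {53, 54, 55} = {(x23,53), (x23,54), (x23,55), (x24,53), (x24,54), (x24,55), (x25,53), (x25,54), (x25,55)}
These 29 distinct sets form the basis B.
Close under arbitrary unions to get τ_{X×Y}; counting gives |τ_{X×Y}| = 125.


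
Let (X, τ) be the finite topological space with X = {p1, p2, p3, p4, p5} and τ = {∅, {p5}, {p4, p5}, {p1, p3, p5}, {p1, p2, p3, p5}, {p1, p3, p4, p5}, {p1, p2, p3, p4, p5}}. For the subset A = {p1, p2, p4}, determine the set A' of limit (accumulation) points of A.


A' = {p2, p3}

For each x ∈ X, list the open sets U ∈ τ with x ∈ U, then check whether U ∩ (A ∖ {x}) ≠ ∅ for every such U.
  x = p1: open {p1, p3, p5} ∋ x has {p1, p3, p5} ∩ (A ∖ {p1}) = ∅, so x is NOT a limit point.
  x = p2: opens ∋ x are {p1, p2, p3, p5}, {p1, p2, p3, p4, p5}; each meets A ∖ {p2}, so x IS a limit point.
  x = p3: opens ∋ x are {p1, p3, p5}, {p1, p2, p3, p5}, {p1, p3, p4, p5}, {p1, p2, p3, p4, p5}; each meets A ∖ {p3}, so x IS a limit point.
  x = p4: open {p4, p5} ∋ x has {p4, p5} ∩ (A ∖ {p4}) = ∅, so x is NOT a limit point.
  x = p5: open {p5} ∋ x has {p5} ∩ (A ∖ {p5}) = ∅, so x is NOT a limit point.
Collecting: A' = {p2, p3}.


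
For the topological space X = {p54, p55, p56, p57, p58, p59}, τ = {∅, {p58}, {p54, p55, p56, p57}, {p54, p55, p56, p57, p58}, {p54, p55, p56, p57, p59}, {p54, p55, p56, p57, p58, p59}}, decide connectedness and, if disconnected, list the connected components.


(X, τ) is disconnected; components = [{p58}, {p54, p55, p56, p57, p59}].

Find clopen sets (U ∈ τ with X ∖ U ∈ τ):
  U = ∅, X ∖ U = {p54, p55, p56, p57, p58, p59} — both open, so U is clopen.
  U = {p58}, X ∖ U = {p54, p55, p56, p57, p59} — both open, so U is clopen.
  U = {p54, p55, p56, p57, p59}, X ∖ U = {p58} — both open, so U is clopen.
  U = {p54, p55, p56, p57, p58, p59}, X ∖ U = ∅ — both open, so U is clopen.
Nontrivial clopen(s) exist: e.g. {p54, p55, p56, p57, p59}. So (X, τ) is disconnected.
Compute connected components by grouping points that agree on all clopens:
  component: {p58}
  component: {p54, p55, p56, p57, p59}


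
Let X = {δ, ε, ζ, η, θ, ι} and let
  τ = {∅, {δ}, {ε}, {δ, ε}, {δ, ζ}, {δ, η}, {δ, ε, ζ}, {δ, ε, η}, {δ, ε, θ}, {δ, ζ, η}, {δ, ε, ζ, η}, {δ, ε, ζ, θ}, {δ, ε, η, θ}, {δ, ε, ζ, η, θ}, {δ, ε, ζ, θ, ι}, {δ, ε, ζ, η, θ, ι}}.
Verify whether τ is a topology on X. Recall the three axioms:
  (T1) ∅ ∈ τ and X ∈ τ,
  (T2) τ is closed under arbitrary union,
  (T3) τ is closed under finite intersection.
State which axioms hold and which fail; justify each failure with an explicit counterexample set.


τ IS a topology on X.

Axiom (T1): ∅ ∈ τ? Yes; X ∈ τ? Yes.
Axiom (T2/T3): check pairwise unions and intersections of members of τ.
All pairwise intersections and unions checked — each lies in τ. Therefore τ satisfies (T1), (T2), (T3): it IS a topology on X.


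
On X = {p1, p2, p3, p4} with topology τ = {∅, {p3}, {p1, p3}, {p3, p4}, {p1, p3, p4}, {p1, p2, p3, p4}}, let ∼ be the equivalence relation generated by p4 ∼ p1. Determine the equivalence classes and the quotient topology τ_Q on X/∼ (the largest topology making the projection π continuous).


X/∼ = {[p1=p4], [p2], [p3]}; |τ_Q| = 4.

Equivalence classes: [p1=p4], [p2], [p3].
Quotient map π: X → X/∼ sends p1 ↦ [p1=p4], p2 ↦ [p2], p3 ↦ [p3], p4 ↦ [p1=p4].
For each subset V ⊆ X/∼, compute π^{-1}(V) ⊆ X and check whether π^{-1}(V) ∈ τ. V is open in τ_Q iff π^{-1}(V) ∈ τ.
  V = {}: π^{-1}(V) = ∅ ∈ τ ✓.
  V = {[p1=p4]}: π^{-1}(V) = {p1, p4} ∉ τ ✗.
  V = {[p2]}: π^{-1}(V) = {p2} ∉ τ ✗.
  V = {[p1=p4], [p2]}: π^{-1}(V) = {p1, p2, p4} ∉ τ ✗.
  V = {[p3]}: π^{-1}(V) = {p3} ∈ τ ✓.
  V = {[p1=p4], [p3]}: π^{-1}(V) = {p1, p3, p4} ∈ τ ✓.
  V = {[p2], [p3]}: π^{-1}(V) = {p2, p3} ∉ τ ✗.
  V = {[p1=p4], [p2], [p3]}: π^{-1}(V) = {p1, p2, p3, p4} ∈ τ ✓.
Open sets in the quotient: τ_Q = {{}, {[p3]}, {[p1=p4], [p3]}, {[p1=p4], [p2], [p3]}} (4 elements).


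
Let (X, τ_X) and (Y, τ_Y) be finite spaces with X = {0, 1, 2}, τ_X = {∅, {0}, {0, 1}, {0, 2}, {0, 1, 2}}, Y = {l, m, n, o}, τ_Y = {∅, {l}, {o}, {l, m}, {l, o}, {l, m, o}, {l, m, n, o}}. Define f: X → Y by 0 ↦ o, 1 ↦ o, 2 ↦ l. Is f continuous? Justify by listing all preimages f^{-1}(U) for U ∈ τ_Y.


f is NOT continuous.

Compute f^{-1}(U) for each U ∈ τ_Y:
  U = ∅: f^{-1}(U) = ∅ ∈ τ_X ✓.
  U = {l}: f^{-1}(U) = {2} ∉ τ_X ✗.
  U = {o}: f^{-1}(U) = {0, 1} ∈ τ_X ✓.
  U = {l, m}: f^{-1}(U) = {2} ∉ τ_X ✗.
  U = {l, o}: f^{-1}(U) = {0, 1, 2} ∈ τ_X ✓.
  U = {l, m, o}: f^{-1}(U) = {0, 1, 2} ∈ τ_X ✓.
  U = {l, m, n, o}: f^{-1}(U) = {0, 1, 2} ∈ τ_X ✓.
Found U = {l} with f^{-1}(U) = {2} not in τ_X. Therefore f is NOT continuous.


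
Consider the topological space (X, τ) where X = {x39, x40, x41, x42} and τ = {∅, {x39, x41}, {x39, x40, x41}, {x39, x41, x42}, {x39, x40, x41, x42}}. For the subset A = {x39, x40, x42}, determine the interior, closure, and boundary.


int(A) = ∅, cl(A) = {x39, x40, x41, x42}, ∂A = {x39, x40, x41, x42}.

Closed sets in (X, τ) are complements of opens:
  closed(X, τ) = {∅, {x40}, {x42}, {x40, x42}, {x39, x40, x41, x42}}.
int(A) = ⋃ {U ∈ τ : U ⊆ A}. Opens contained in A: ∅.
Taking the union of these: int(A) = ∅.
cl(A) = ⋂ {C closed : A ⊆ C}. Closed sets containing A: {x39, x40, x41, x42}.
Intersecting these: cl(A) = {x39, x40, x41, x42}.
∂A = cl(A) ∖ int(A) = {x39, x40, x41, x42} ∖ ∅ = {x39, x40, x41, x42}.


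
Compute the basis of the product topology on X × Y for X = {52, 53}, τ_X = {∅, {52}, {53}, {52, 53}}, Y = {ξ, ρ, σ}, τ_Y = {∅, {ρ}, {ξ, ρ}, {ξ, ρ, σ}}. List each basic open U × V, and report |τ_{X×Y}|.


Basis B = {∅ × ∅, {52} × {ρ}, {53} × {ρ}, {52} × {ξ, ρ}, {52, 53} × {ρ}, {53} × {ξ, ρ}, {52} × {ξ, ρ, σ}, {53} × {ξ, ρ, σ}, {52, 53} × {ξ, ρ}, {52, 53} × {ξ, ρ, σ}}; |τ_{X×Y}| = 16.

Enumerate products U × V with U ∈ τ_X, V ∈ τ_Y (deduplicated):
  ∅ × ∅ = {} (∅)
  {52} × {ρ} = {(52,ρ)}
  {53} × {ρ} = {(53,ρ)}
  {52} × {ξ, ρ} = {(52,ξ), (52,ρ)}
  {52, 53} × {ρ} = {(52,ρ), (53,ρ)}
  {53} × {ξ, ρ} = {(53,ξ), (53,ρ)}
  {52} × {ξ, ρ, σ} = {(52,ξ), (52,ρ), (52,σ)}
  {53} × {ξ, ρ, σ} = {(53,ξ), (53,ρ), (53,σ)}
  {52, 53} × {ξ, ρ} = {(52,ξ), (52,ρ), (53,ξ), (53,ρ)}
  {52, 53} × {ξ, ρ, σ} = {(52,ξ), (52,ρ), (52,σ), (53,ξ), (53,ρ), (53,σ)}
These 10 distinct sets form the basis B.
Close under arbitrary unions to get τ_{X×Y}; counting gives |τ_{X×Y}| = 16.


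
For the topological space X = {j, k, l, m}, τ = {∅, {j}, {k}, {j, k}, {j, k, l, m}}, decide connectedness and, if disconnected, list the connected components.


(X, τ) is connected.

Find clopen sets (U ∈ τ with X ∖ U ∈ τ):
  U = ∅, X ∖ U = {j, k, l, m} — both open, so U is clopen.
  U = {j, k, l, m}, X ∖ U = ∅ — both open, so U is clopen.
Only trivial clopens (∅ and X) exist, so (X, τ) is connected.
Compute connected components by grouping points that agree on all clopens:
  component: {j, k, l, m}


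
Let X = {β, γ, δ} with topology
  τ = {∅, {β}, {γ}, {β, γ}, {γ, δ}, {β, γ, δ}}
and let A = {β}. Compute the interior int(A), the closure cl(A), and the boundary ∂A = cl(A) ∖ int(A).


int(A) = {β}, cl(A) = {β}, ∂A = ∅.

Closed sets in (X, τ) are complements of opens:
  closed(X, τ) = {∅, {β}, {δ}, {β, δ}, {γ, δ}, {β, γ, δ}}.
int(A) = ⋃ {U ∈ τ : U ⊆ A}. Opens contained in A: ∅, {β}.
Taking the union of these: int(A) = {β}.
cl(A) = ⋂ {C closed : A ⊆ C}. Closed sets containing A: {β}, {β, δ}, {β, γ, δ}.
Intersecting these: cl(A) = {β}.
∂A = cl(A) ∖ int(A) = {β} ∖ {β} = ∅.


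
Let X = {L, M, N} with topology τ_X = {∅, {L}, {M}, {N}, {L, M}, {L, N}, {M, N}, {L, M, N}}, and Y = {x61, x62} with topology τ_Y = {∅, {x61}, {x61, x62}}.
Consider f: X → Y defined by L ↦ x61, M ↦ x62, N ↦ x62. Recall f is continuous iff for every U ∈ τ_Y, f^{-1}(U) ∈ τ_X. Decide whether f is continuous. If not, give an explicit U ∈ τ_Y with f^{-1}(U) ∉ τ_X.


f IS continuous.

Compute f^{-1}(U) for each U ∈ τ_Y:
  U = ∅: f^{-1}(U) = ∅ ∈ τ_X ✓.
  U = {x61}: f^{-1}(U) = {L} ∈ τ_X ✓.
  U = {x61, x62}: f^{-1}(U) = {L, M, N} ∈ τ_X ✓.
Every preimage lies in τ_X, so f IS continuous.


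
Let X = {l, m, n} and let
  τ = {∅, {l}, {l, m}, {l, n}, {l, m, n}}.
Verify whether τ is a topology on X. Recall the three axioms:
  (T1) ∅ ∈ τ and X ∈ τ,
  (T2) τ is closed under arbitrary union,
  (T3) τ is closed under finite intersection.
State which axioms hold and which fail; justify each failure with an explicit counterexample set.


τ IS a topology on X.

Axiom (T1): ∅ ∈ τ? Yes; X ∈ τ? Yes.
Axiom (T2/T3): check pairwise unions and intersections of members of τ.
All pairwise intersections and unions checked — each lies in τ. Therefore τ satisfies (T1), (T2), (T3): it IS a topology on X.


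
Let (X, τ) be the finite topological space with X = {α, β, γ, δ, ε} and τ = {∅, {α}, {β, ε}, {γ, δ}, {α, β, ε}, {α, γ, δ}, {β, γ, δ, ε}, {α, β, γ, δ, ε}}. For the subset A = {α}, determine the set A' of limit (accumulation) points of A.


A' = ∅

For each x ∈ X, list the open sets U ∈ τ with x ∈ U, then check whether U ∩ (A ∖ {x}) ≠ ∅ for every such U.
  x = α: open {α} ∋ x has {α} ∩ (A ∖ {α}) = ∅, so x is NOT a limit point.
  x = β: open {β, ε} ∋ x has {β, ε} ∩ (A ∖ {β}) = ∅, so x is NOT a limit point.
  x = γ: open {γ, δ} ∋ x has {γ, δ} ∩ (A ∖ {γ}) = ∅, so x is NOT a limit point.
  x = δ: open {γ, δ} ∋ x has {γ, δ} ∩ (A ∖ {δ}) = ∅, so x is NOT a limit point.
  x = ε: open {β, ε} ∋ x has {β, ε} ∩ (A ∖ {ε}) = ∅, so x is NOT a limit point.
Collecting: A' = ∅.


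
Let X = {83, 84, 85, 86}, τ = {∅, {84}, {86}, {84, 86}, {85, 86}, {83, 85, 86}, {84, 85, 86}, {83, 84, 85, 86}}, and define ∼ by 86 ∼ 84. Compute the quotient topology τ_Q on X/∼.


X/∼ = {[83], [84=86], [85]}; |τ_Q| = 4.

Equivalence classes: [83], [84=86], [85].
Quotient map π: X → X/∼ sends 83 ↦ [83], 84 ↦ [84=86], 85 ↦ [85], 86 ↦ [84=86].
For each subset V ⊆ X/∼, compute π^{-1}(V) ⊆ X and check whether π^{-1}(V) ∈ τ. V is open in τ_Q iff π^{-1}(V) ∈ τ.
  V = {}: π^{-1}(V) = ∅ ∈ τ ✓.
  V = {[83]}: π^{-1}(V) = {83} ∉ τ ✗.
  V = {[84=86]}: π^{-1}(V) = {84, 86} ∈ τ ✓.
  V = {[83], [84=86]}: π^{-1}(V) = {83, 84, 86} ∉ τ ✗.
  V = {[85]}: π^{-1}(V) = {85} ∉ τ ✗.
  V = {[83], [85]}: π^{-1}(V) = {83, 85} ∉ τ ✗.
  V = {[84=86], [85]}: π^{-1}(V) = {84, 85, 86} ∈ τ ✓.
  V = {[83], [84=86], [85]}: π^{-1}(V) = {83, 84, 85, 86} ∈ τ ✓.
Open sets in the quotient: τ_Q = {{}, {[84=86]}, {[84=86], [85]}, {[83], [84=86], [85]}} (4 elements).


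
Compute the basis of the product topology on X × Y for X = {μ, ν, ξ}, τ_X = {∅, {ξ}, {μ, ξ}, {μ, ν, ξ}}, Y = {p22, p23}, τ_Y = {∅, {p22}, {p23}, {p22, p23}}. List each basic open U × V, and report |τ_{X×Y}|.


Basis B = {∅ × ∅, {ξ} × {p22}, {ξ} × {p23}, {μ, ξ} × {p22}, {μ, ξ} × {p23}, {ξ} × {p22, p23}, {μ, ν, ξ} × {p22}, {μ, ν, ξ} × {p23}, {μ, ξ} × {p22, p23}, {μ, ν, ξ} × {p22, p23}}; |τ_{X×Y}| = 16.

Enumerate products U × V with U ∈ τ_X, V ∈ τ_Y (deduplicated):
  ∅ × ∅ = {} (∅)
  {ξ} × {p22} = {(ξ,p22)}
  {ξ} × {p23} = {(ξ,p23)}
  {μ, ξ} × {p22} = {(μ,p22), (ξ,p22)}
  {μ, ξ} × {p23} = {(μ,p23), (ξ,p23)}
  {ξ} × {p22, p23} = {(ξ,p22), (ξ,p23)}
  {μ, ν, ξ} × {p22} = {(μ,p22), (ν,p22), (ξ,p22)}
  {μ, ν, ξ} × {p23} = {(μ,p23), (ν,p23), (ξ,p23)}
  {μ, ξ} × {p22, p23} = {(μ,p22), (μ,p23), (ξ,p22), (ξ,p23)}
  {μ, ν, ξ} × {p22, p23} = {(μ,p22), (μ,p23), (ν,p22), (ν,p23), (ξ,p22), (ξ,p23)}
These 10 distinct sets form the basis B.
Close under arbitrary unions to get τ_{X×Y}; counting gives |τ_{X×Y}| = 16.


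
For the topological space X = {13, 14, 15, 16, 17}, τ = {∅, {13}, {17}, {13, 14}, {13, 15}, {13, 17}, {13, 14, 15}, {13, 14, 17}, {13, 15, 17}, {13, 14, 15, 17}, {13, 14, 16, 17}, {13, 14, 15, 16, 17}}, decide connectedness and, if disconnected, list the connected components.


(X, τ) is connected.

Find clopen sets (U ∈ τ with X ∖ U ∈ τ):
  U = ∅, X ∖ U = {13, 14, 15, 16, 17} — both open, so U is clopen.
  U = {13, 14, 15, 16, 17}, X ∖ U = ∅ — both open, so U is clopen.
Only trivial clopens (∅ and X) exist, so (X, τ) is connected.
Compute connected components by grouping points that agree on all clopens:
  component: {13, 14, 15, 16, 17}


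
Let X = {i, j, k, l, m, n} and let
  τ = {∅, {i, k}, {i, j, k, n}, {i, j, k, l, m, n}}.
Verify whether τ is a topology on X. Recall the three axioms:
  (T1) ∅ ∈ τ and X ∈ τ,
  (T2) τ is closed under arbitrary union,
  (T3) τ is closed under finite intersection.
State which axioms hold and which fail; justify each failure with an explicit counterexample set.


τ IS a topology on X.

Axiom (T1): ∅ ∈ τ? Yes; X ∈ τ? Yes.
Axiom (T2/T3): check pairwise unions and intersections of members of τ.
All pairwise intersections and unions checked — each lies in τ. Therefore τ satisfies (T1), (T2), (T3): it IS a topology on X.


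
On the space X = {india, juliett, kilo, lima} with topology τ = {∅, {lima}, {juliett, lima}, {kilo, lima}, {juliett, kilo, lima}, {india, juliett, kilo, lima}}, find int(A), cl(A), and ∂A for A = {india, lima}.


int(A) = {lima}, cl(A) = {india, juliett, kilo, lima}, ∂A = {india, juliett, kilo}.

Closed sets in (X, τ) are complements of opens:
  closed(X, τ) = {∅, {india}, {india, juliett}, {india, kilo}, {india, juliett, kilo}, {india, juliett, kilo, lima}}.
int(A) = ⋃ {U ∈ τ : U ⊆ A}. Opens contained in A: ∅, {lima}.
Taking the union of these: int(A) = {lima}.
cl(A) = ⋂ {C closed : A ⊆ C}. Closed sets containing A: {india, juliett, kilo, lima}.
Intersecting these: cl(A) = {india, juliett, kilo, lima}.
∂A = cl(A) ∖ int(A) = {india, juliett, kilo, lima} ∖ {lima} = {india, juliett, kilo}.


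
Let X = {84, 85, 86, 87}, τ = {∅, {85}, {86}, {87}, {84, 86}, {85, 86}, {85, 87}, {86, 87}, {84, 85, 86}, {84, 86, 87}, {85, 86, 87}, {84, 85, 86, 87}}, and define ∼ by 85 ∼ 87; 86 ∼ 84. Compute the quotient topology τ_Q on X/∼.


X/∼ = {[84=86], [85=87]}; |τ_Q| = 4.

Equivalence classes: [84=86], [85=87].
Quotient map π: X → X/∼ sends 84 ↦ [84=86], 85 ↦ [85=87], 86 ↦ [84=86], 87 ↦ [85=87].
For each subset V ⊆ X/∼, compute π^{-1}(V) ⊆ X and check whether π^{-1}(V) ∈ τ. V is open in τ_Q iff π^{-1}(V) ∈ τ.
  V = {}: π^{-1}(V) = ∅ ∈ τ ✓.
  V = {[84=86]}: π^{-1}(V) = {84, 86} ∈ τ ✓.
  V = {[85=87]}: π^{-1}(V) = {85, 87} ∈ τ ✓.
  V = {[84=86], [85=87]}: π^{-1}(V) = {84, 85, 86, 87} ∈ τ ✓.
Open sets in the quotient: τ_Q = {{}, {[84=86]}, {[85=87]}, {[84=86], [85=87]}} (4 elements).


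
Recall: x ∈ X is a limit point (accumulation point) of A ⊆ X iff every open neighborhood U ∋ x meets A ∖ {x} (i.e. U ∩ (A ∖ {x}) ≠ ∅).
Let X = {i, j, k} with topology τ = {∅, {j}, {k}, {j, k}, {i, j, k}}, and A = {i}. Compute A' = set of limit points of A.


A' = ∅

For each x ∈ X, list the open sets U ∈ τ with x ∈ U, then check whether U ∩ (A ∖ {x}) ≠ ∅ for every such U.
  x = i: open {i, j, k} ∋ x has {i, j, k} ∩ (A ∖ {i}) = ∅, so x is NOT a limit point.
  x = j: open {j} ∋ x has {j} ∩ (A ∖ {j}) = ∅, so x is NOT a limit point.
  x = k: open {k} ∋ x has {k} ∩ (A ∖ {k}) = ∅, so x is NOT a limit point.
Collecting: A' = ∅.


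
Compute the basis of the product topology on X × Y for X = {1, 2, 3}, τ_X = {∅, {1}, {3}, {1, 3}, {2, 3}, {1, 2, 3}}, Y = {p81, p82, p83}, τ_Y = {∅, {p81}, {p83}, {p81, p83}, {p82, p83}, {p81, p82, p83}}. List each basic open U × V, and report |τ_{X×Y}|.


Basis B = {∅ × ∅, {1} × {p81}, {1} × {p83}, {3} × {p81}, {3} × {p83}, {1} × {p81, p83}, {1, 3} × {p81}, {1} × {p82, p83}, {1, 3} × {p83}, {2, 3} × {p81}, {2, 3} × {p83}, {3} × {p81, p83}, {3} × {p82, p83}, {1} × {p81, p82, p83}, {1, 2, 3} × {p81}, {1, 2, 3} × {p83}, {3} × {p81, p82, p83}, {1, 3} × {p81, p83}, {1, 3} × {p82, p83}, {2, 3} × {p81, p83}, {2, 3} × {p82, p83}, {1, 3} × {p81, p82, p83}, {1, 2, 3} × {p81, p83}, {1, 2, 3} × {p82, p83}, {2, 3} × {p81, p82, p83}, {1, 2, 3} × {p81, p82, p83}}; |τ_{X×Y}| = 108.

Enumerate products U × V with U ∈ τ_X, V ∈ τ_Y (deduplicated):
  ∅ × ∅ = {} (∅)
  {1} × {p81} = {(1,p81)}
  {1} × {p83} = {(1,p83)}
  {3} × {p81} = {(3,p81)}
  {3} × {p83} = {(3,p83)}
  {1} × {p81, p83} = {(1,p81), (1,p83)}
  {1, 3} × {p81} = {(1,p81), (3,p81)}
  {1} × {p82, p83} = {(1,p82), (1,p83)}
  {1, 3} × {p83} = {(1,p83), (3,p83)}
  {2, 3} × {p81} = {(2,p81), (3,p81)}
  {2, 3} × {p83} = {(2,p83), (3,p83)}
  {3} × {p81, p83} = {(3,p81), (3,p83)}
  {3} × {p82, p83} = {(3,p82), (3,p83)}
  {1} × {p81, p82, p83} = {(1,p81), (1,p82), (1,p83)}
  {1, 2, 3} × {p81} = {(1,p81), (2,p81), (3,p81)}
  {1, 2, 3} × {p83} = {(1,p83), (2,p83), (3,p83)}
  {3} × {p81, p82, p83} = {(3,p81), (3,p82), (3,p83)}
  {1, 3} × {p81, p83} = {(1,p81), (1,p83), (3,p81), (3,p83)}
  {1, 3} × {p82, p83} = {(1,p82), (1,p83), (3,p82), (3,p83)}
  {2, 3} × {p81, p83} = {(2,p81), (2,p83), (3,p81), (3,p83)}
  {2, 3} × {p82, p83} = {(2,p82), (2,p83), (3,p82), (3,p83)}
  {1, 3} × {p81, p82, p83} = {(1,p81), (1,p82), (1,p83), (3,p81), (3,p82), (3,p83)}
  {1, 2, 3} × {p81, p83} = {(1,p81), (1,p83), (2,p81), (2,p83), (3,p81), (3,p83)}
  {1, 2, 3} × {p82, p83} = {(1,p82), (1,p83), (2,p82), (2,p83), (3,p82), (3,p83)}
  {2, 3} × {p81, p82, p83} = {(2,p81), (2,p82), (2,p83), (3,p81), (3,p82), (3,p83)}
  {1, 2, 3} × {p81, p82, p83} = {(1,p81), (1,p82), (1,p83), (2,p81), (2,p82), (2,p83), (3,p81), (3,p82), (3,p83)}
These 26 distinct sets form the basis B.
Close under arbitrary unions to get τ_{X×Y}; counting gives |τ_{X×Y}| = 108.


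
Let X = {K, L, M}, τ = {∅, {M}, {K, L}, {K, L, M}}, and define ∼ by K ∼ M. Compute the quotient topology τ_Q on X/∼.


X/∼ = {[K=M], [L]}; |τ_Q| = 2.

Equivalence classes: [K=M], [L].
Quotient map π: X → X/∼ sends K ↦ [K=M], L ↦ [L], M ↦ [K=M].
For each subset V ⊆ X/∼, compute π^{-1}(V) ⊆ X and check whether π^{-1}(V) ∈ τ. V is open in τ_Q iff π^{-1}(V) ∈ τ.
  V = {}: π^{-1}(V) = ∅ ∈ τ ✓.
  V = {[K=M]}: π^{-1}(V) = {K, M} ∉ τ ✗.
  V = {[L]}: π^{-1}(V) = {L} ∉ τ ✗.
  V = {[K=M], [L]}: π^{-1}(V) = {K, L, M} ∈ τ ✓.
Open sets in the quotient: τ_Q = {{}, {[K=M], [L]}} (2 elements).


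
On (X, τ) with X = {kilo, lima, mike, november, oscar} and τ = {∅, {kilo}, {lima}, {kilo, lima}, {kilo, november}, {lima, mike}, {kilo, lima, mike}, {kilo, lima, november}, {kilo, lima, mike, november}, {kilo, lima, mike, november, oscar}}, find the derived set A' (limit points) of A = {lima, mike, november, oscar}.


A' = {mike, oscar}

For each x ∈ X, list the open sets U ∈ τ with x ∈ U, then check whether U ∩ (A ∖ {x}) ≠ ∅ for every such U.
  x = kilo: open {kilo} ∋ x has {kilo} ∩ (A ∖ {kilo}) = ∅, so x is NOT a limit point.
  x = lima: open {lima} ∋ x has {lima} ∩ (A ∖ {lima}) = ∅, so x is NOT a limit point.
  x = mike: opens ∋ x are {lima, mike}, {kilo, lima, mike}, {kilo, lima, mike, november}, {kilo, lima, mike, november, oscar}; each meets A ∖ {mike}, so x IS a limit point.
  x = november: open {kilo, november} ∋ x has {kilo, november} ∩ (A ∖ {november}) = ∅, so x is NOT a limit point.
  x = oscar: opens ∋ x are {kilo, lima, mike, november, oscar}; each meets A ∖ {oscar}, so x IS a limit point.
Collecting: A' = {mike, oscar}.
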